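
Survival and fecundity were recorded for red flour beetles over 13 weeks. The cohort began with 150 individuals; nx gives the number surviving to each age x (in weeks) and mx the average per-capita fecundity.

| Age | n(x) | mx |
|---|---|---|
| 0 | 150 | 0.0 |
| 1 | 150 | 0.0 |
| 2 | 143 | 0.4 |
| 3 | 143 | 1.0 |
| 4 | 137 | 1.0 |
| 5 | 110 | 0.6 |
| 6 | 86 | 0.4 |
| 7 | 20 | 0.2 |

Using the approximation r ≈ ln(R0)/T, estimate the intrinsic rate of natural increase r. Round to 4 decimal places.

lx = nx/n0 = nx/150: 1, 1, 0.95333…, 0.95333…, 0.91333…, 0.73333…, 0.57333…, 0.13333…
R0 = Σ lx·mx = 0 + 0 + 0.38133… + 0.95333… + 0.91333… + 0.44… + 0.22933… + 0.02667… = 2.944…
Σ x·lx·mx = 11.038667…; T = 11.038667…/2.944… = 3.74955…
r ≈ ln(R0)/T = ln(2.944…)/3.74955… = 0.287973… → 0.2880

0.2880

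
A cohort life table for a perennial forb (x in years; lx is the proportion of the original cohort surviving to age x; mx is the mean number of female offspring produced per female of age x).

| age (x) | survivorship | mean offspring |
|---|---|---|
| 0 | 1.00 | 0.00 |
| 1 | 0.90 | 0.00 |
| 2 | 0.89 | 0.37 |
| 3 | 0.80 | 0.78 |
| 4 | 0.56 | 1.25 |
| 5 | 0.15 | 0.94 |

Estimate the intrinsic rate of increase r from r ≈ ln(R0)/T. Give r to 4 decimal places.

R0 = Σ lx·mx = 0 + 0 + 0.3293 + 0.624 + 0.7 + 0.141 = 1.7943
Σ x·lx·mx = 6.0356; T = 6.0356/1.7943 = 3.36376…
r ≈ ln(R0)/T = ln(1.7943)/3.36376… = 0.173798… → 0.1738

0.1738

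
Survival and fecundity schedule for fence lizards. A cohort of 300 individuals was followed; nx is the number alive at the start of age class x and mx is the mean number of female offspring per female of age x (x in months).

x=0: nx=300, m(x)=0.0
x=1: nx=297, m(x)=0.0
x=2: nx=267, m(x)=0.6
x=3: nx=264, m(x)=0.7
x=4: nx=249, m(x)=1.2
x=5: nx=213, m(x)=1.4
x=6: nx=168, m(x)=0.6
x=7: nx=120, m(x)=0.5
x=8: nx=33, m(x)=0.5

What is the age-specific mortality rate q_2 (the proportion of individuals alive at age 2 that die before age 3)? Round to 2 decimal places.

0.01

lx = nx/n0 = nx/300: 1, 0.99, 0.89, 0.88, 0.83, 0.71, 0.56, 0.4, 0.11
q_2 = (l_2 − l_3) / l_2 = (0.89 − 0.88) / 0.89
     = 0.01 / 0.89 = 0.011236… → 0.01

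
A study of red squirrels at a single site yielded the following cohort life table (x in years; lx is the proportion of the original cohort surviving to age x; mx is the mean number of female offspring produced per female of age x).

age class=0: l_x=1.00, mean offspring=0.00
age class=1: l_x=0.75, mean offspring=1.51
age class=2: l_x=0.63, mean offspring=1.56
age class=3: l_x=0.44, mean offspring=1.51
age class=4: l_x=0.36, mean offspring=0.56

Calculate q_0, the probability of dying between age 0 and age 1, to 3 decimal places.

0.250

q_0 = (l_0 − l_1) / l_0 = (1 − 0.75) / 1
     = 0.25 / 1 = 0.25 → 0.250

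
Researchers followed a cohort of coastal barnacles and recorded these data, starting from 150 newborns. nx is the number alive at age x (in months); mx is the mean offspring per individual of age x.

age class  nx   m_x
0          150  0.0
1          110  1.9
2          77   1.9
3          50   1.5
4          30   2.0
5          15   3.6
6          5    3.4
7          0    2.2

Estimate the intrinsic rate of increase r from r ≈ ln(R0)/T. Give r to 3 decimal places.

0.553

lx = nx/n0 = nx/150: 1, 0.73333…, 0.51333…, 0.33333…, 0.2, 0.1, 0.03333…, 0
R0 = Σ lx·mx = 0 + 1.39333… + 0.97533… + 0.5… + 0.4 + 0.36 + 0.11333… + 0 = 3.742…
Σ x·lx·mx = 8.924…; T = 8.924…/3.742… = 2.38482…
r ≈ ln(R0)/T = ln(3.742…)/2.38482… = 0.55334… → 0.553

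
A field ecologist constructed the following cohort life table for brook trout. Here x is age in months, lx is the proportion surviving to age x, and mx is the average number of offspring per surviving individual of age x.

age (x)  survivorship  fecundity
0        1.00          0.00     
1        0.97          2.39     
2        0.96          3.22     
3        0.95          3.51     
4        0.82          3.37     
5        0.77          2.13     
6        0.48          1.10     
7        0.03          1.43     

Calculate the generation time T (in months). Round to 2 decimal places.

lx·mx: 0, 2.3183, 3.0912, 3.3345, 2.7634, 1.6401, 0.528, 0.0429 → R0 = 13.7184
x·lx·mx: 0, 2.3183, 6.1824, 10.0035, 11.0536, 8.2005, 3.168, 0.3003 → Σ = 41.2266
T = 41.2266 / 13.7184 = 3.005205… → 3.01

3.01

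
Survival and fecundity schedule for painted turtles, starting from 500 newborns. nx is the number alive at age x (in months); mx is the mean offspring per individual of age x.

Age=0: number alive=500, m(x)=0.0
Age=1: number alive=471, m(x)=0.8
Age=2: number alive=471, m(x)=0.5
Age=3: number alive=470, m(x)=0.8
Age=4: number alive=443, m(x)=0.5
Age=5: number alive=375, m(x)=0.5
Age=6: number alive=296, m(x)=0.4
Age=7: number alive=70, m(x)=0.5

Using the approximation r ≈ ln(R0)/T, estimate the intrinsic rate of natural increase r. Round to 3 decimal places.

lx = nx/n0 = nx/500: 1, 0.942, 0.942, 0.94, 0.886, 0.75, 0.592, 0.14
R0 = Σ lx·mx = 0 + 0.7536 + 0.471 + 0.752 + 0.443 + 0.375 + 0.2368 + 0.07 = 3.1014
Σ x·lx·mx = 9.5094; T = 9.5094/3.1014 = 3.06616…
r ≈ ln(R0)/T = ln(3.1014)/3.06616… = 0.36914… → 0.369

0.369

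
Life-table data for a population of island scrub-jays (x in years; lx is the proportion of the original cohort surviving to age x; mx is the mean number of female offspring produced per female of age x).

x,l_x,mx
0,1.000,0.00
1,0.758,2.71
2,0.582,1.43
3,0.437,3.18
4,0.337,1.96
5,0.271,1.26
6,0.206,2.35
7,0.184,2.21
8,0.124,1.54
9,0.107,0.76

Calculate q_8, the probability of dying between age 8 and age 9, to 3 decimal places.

q_8 = (l_8 − l_9) / l_8 = (0.124 − 0.107) / 0.124
     = 0.017 / 0.124 = 0.137097… → 0.137

0.137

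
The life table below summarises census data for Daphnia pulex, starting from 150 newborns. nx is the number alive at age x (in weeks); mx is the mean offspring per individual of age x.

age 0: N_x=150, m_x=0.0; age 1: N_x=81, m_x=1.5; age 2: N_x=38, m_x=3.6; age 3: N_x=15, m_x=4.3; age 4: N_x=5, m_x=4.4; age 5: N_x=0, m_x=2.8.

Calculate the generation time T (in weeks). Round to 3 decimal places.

1.962

lx = nx/n0 = nx/150: 1, 0.54, 0.25333…, 0.1, 0.03333…, 0
lx·mx: 0, 0.81, 0.912…, 0.43, 0.146667…, 0 → R0 = 2.298667…
x·lx·mx: 0, 0.81, 1.824…, 1.29, 0.586667…, 0 → Σ = 4.510667…
T = 4.510667… / 2.298667… = 1.962297… → 1.962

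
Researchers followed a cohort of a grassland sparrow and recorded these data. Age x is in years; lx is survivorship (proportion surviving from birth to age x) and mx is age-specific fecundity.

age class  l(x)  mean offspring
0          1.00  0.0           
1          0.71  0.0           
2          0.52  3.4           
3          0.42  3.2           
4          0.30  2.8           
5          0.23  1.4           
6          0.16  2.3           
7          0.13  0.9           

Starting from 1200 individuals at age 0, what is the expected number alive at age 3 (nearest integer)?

Expected survivors = N0 · l_3 = 1200 × 0.42 = 504 → 504

504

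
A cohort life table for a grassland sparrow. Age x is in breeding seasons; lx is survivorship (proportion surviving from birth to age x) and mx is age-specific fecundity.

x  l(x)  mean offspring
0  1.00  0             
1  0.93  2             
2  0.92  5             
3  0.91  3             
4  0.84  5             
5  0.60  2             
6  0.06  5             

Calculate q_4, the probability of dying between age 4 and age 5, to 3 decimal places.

0.286

q_4 = (l_4 − l_5) / l_4 = (0.84 − 0.6) / 0.84
     = 0.24 / 0.84 = 0.285714… → 0.286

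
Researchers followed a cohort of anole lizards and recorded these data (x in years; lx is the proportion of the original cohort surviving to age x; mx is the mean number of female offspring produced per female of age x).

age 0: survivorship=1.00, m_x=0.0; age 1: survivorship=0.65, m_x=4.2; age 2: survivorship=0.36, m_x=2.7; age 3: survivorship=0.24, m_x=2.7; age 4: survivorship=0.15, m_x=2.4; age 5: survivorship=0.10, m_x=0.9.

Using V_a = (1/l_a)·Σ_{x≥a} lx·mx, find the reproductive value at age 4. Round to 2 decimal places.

3.00

lx·mx for x ≥ 4: 0.36, 0.09 → sum = 0.45
V_4 = 0.45 / l_4 = 0.45 / 0.15 = 3 → 3.00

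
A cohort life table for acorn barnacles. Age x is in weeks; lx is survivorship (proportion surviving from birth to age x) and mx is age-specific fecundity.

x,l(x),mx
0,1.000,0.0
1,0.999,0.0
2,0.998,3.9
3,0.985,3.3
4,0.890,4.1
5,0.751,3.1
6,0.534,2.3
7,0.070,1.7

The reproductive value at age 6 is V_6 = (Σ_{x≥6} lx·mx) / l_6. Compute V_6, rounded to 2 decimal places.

lx·mx for x ≥ 6: 1.2282, 0.119 → sum = 1.3472
V_6 = 1.3472 / l_6 = 1.3472 / 0.534 = 2.522846… → 2.52

2.52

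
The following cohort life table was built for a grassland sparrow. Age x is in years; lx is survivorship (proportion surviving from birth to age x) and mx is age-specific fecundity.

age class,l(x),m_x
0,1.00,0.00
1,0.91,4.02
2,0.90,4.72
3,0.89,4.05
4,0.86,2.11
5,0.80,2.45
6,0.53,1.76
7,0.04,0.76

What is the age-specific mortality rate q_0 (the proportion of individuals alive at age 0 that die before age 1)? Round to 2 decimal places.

q_0 = (l_0 − l_1) / l_0 = (1 − 0.91) / 1
     = 0.09 / 1 = 0.09 → 0.09

0.09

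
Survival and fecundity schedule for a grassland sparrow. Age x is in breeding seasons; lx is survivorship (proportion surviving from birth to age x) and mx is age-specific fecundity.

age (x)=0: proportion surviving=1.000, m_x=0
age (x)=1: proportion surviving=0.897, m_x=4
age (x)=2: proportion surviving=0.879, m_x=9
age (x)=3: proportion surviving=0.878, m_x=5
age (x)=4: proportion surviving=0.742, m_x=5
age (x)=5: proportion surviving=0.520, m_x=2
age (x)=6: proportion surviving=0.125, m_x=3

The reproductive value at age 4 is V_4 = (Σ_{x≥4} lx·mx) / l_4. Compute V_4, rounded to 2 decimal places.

6.91

lx·mx for x ≥ 4: 3.71, 1.04, 0.375 → sum = 5.125
V_4 = 5.125 / l_4 = 5.125 / 0.742 = 6.907008… → 6.91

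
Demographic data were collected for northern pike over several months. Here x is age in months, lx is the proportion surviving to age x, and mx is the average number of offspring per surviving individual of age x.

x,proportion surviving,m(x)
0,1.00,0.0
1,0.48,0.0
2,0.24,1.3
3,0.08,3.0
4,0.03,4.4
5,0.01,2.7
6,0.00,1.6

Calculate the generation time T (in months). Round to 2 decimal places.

2.82

lx·mx: 0, 0, 0.312, 0.24, 0.132, 0.027, 0 → R0 = 0.711
x·lx·mx: 0, 0, 0.624, 0.72, 0.528, 0.135, 0 → Σ = 2.007
T = 2.007 / 0.711 = 2.822785… → 2.82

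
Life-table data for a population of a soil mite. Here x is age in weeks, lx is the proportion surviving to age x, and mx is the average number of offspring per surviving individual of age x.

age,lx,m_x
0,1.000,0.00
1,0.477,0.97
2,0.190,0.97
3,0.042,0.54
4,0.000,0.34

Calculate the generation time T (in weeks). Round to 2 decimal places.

lx·mx: 0, 0.46269, 0.1843, 0.02268, 0 → R0 = 0.66967
x·lx·mx: 0, 0.46269, 0.3686, 0.06804, 0 → Σ = 0.89933
T = 0.89933 / 0.66967 = 1.342945… → 1.34

1.34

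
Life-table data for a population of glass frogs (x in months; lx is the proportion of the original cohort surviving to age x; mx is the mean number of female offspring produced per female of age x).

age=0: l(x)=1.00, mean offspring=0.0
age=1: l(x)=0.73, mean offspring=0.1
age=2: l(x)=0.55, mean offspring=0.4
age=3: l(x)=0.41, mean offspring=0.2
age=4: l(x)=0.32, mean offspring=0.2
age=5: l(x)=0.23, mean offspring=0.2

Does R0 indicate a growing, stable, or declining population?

declining

R0 = Σ lx·mx = 0 + 0.073 + 0.22 + 0.082 + 0.064 + 0.046 = 0.485
R0 < 1, so the population is declining.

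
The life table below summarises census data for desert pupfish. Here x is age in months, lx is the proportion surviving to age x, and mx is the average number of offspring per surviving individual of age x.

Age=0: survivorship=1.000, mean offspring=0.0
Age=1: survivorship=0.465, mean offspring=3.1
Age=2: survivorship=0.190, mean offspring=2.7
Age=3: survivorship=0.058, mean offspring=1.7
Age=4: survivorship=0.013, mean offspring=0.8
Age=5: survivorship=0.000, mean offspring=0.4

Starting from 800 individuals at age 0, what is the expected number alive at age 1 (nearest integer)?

Expected survivors = N0 · l_1 = 800 × 0.465 = 372 → 372

372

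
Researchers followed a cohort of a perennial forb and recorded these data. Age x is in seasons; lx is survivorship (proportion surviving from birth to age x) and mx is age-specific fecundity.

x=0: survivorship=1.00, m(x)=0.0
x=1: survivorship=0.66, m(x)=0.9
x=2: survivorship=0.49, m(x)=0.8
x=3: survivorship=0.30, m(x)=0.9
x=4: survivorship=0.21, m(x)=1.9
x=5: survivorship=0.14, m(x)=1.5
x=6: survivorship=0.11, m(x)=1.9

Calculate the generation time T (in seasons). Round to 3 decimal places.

lx·mx: 0, 0.594, 0.392, 0.27, 0.399, 0.21, 0.209 → R0 = 2.074
x·lx·mx: 0, 0.594, 0.784, 0.81, 1.596, 1.05, 1.254 → Σ = 6.088
T = 6.088 / 2.074 = 2.935391… → 2.935

2.935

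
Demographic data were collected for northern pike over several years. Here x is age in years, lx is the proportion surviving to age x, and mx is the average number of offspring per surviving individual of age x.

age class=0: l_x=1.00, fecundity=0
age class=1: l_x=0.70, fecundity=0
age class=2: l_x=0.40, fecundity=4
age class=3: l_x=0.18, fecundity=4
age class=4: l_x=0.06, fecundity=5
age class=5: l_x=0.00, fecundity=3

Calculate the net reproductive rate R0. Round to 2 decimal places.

lx·mx by age: 0, 0, 1.6, 0.72, 0.3, 0
R0 = Σ lx·mx = 2.62 → 2.62

2.62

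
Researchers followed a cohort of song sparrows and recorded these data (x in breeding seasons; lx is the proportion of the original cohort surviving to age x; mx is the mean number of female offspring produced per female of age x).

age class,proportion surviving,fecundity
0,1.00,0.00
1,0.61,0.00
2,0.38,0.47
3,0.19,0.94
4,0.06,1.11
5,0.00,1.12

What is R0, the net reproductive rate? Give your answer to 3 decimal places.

0.424

lx·mx by age: 0, 0, 0.1786, 0.1786, 0.0666, 0
R0 = Σ lx·mx = 0.4238 → 0.424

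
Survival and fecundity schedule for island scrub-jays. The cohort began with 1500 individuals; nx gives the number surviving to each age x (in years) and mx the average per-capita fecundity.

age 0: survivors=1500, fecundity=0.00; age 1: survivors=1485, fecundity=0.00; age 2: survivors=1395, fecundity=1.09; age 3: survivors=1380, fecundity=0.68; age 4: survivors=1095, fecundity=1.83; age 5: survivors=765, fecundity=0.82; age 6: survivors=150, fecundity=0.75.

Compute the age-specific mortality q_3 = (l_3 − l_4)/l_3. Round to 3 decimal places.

0.207

lx = nx/n0 = nx/1500: 1, 0.99, 0.93, 0.92, 0.73, 0.51, 0.1
q_3 = (l_3 − l_4) / l_3 = (0.92 − 0.73) / 0.92
     = 0.19 / 0.92 = 0.206522… → 0.207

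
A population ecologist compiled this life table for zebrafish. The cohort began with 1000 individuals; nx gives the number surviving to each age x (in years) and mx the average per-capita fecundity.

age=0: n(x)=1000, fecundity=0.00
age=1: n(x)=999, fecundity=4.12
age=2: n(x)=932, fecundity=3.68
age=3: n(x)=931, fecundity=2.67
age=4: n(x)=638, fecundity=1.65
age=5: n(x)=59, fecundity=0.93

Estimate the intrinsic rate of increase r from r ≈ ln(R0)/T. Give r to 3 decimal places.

lx = nx/n0 = nx/1000: 1, 0.999, 0.932, 0.931, 0.638, 0.059
R0 = Σ lx·mx = 0 + 4.11588 + 3.42976 + 2.48577 + 1.0527 + 0.05487 = 11.13898
Σ x·lx·mx = 22.91786; T = 22.91786/11.13898 = 2.05745…
r ≈ ln(R0)/T = ln(11.13898)/2.05745… = 1.17157… → 1.172

1.172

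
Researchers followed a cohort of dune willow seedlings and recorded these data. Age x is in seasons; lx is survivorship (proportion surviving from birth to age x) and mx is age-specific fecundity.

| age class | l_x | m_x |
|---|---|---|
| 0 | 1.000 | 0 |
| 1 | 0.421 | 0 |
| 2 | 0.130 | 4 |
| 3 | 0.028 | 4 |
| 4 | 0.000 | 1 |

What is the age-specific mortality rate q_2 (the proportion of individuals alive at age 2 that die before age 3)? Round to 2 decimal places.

0.78

q_2 = (l_2 − l_3) / l_2 = (0.13 − 0.028) / 0.13
     = 0.102 / 0.13 = 0.784615… → 0.78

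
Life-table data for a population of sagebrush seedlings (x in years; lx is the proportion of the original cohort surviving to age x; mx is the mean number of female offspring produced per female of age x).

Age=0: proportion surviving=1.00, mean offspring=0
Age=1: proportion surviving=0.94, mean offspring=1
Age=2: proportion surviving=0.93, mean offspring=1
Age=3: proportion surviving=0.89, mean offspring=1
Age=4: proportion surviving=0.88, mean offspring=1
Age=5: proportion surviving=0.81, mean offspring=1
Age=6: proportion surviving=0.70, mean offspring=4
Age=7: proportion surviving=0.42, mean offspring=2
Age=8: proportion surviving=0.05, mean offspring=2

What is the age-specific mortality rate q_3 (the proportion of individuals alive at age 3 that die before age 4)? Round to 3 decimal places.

0.011

q_3 = (l_3 − l_4) / l_3 = (0.89 − 0.88) / 0.89
     = 0.01 / 0.89 = 0.011236… → 0.011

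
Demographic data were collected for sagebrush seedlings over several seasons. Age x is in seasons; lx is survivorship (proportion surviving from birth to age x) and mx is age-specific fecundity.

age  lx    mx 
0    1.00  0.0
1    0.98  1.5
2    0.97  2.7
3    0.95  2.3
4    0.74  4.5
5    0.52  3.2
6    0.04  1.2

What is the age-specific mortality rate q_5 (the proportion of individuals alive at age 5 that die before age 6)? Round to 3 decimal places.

q_5 = (l_5 − l_6) / l_5 = (0.52 − 0.04) / 0.52
     = 0.48 / 0.52 = 0.923077… → 0.923

0.923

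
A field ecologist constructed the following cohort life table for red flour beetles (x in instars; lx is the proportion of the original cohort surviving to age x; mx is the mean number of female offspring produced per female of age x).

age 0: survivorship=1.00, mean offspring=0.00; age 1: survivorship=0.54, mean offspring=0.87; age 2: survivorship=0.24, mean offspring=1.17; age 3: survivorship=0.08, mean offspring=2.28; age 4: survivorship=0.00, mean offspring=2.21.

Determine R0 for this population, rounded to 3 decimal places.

0.933

lx·mx by age: 0, 0.4698, 0.2808, 0.1824, 0
R0 = Σ lx·mx = 0.933 → 0.933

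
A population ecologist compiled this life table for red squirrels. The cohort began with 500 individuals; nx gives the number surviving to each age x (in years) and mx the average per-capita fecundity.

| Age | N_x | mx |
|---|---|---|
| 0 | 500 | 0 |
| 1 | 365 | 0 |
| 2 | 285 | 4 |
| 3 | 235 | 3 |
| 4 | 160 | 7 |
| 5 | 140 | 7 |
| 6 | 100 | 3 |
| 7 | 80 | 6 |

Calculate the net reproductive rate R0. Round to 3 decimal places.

9.450

lx = nx/n0 = nx/500: 1, 0.73, 0.57, 0.47, 0.32, 0.28, 0.2, 0.16
lx·mx by age: 0, 0, 2.28, 1.41, 2.24, 1.96, 0.6, 0.96
R0 = Σ lx·mx = 9.45 → 9.450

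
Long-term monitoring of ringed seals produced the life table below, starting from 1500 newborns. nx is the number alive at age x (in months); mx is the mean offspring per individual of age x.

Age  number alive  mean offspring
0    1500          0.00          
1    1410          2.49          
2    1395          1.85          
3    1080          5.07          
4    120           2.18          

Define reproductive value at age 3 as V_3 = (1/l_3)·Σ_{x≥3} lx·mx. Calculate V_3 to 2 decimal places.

lx = nx/n0 = nx/1500: 1, 0.94, 0.93, 0.72, 0.08
lx·mx for x ≥ 3: 3.6504, 0.1744 → sum = 3.8248
V_3 = 3.8248 / l_3 = 3.8248 / 0.72 = 5.312222… → 5.31

5.31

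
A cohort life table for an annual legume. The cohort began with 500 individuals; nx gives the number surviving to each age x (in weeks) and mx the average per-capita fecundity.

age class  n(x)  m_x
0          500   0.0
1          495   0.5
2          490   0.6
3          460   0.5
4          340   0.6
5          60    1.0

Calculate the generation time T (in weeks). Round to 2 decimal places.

lx = nx/n0 = nx/500: 1, 0.99, 0.98, 0.92, 0.68, 0.12
lx·mx: 0, 0.495, 0.588, 0.46, 0.408, 0.12 → R0 = 2.071
x·lx·mx: 0, 0.495, 1.176, 1.38, 1.632, 0.6 → Σ = 5.283
T = 5.283 / 2.071 = 2.550942… → 2.55

2.55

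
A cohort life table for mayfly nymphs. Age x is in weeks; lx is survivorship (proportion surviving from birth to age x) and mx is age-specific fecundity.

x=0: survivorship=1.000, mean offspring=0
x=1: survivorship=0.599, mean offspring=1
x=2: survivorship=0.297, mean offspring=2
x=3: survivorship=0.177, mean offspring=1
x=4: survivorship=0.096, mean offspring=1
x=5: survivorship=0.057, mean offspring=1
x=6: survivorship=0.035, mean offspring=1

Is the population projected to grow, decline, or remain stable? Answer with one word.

growing

R0 = Σ lx·mx = 0 + 0.599 + 0.594 + 0.177 + 0.096 + 0.057 + 0.035 = 1.558
R0 > 1, so the population is growing.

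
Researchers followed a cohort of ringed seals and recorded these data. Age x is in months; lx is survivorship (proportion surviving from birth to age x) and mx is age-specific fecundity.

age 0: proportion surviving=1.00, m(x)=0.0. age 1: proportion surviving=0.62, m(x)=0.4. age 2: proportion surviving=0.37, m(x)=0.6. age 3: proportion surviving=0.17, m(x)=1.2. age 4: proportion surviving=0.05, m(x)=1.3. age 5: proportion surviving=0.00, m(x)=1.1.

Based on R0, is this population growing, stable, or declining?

declining

R0 = Σ lx·mx = 0 + 0.248 + 0.222 + 0.204 + 0.065 + 0 = 0.739
R0 < 1, so the population is declining.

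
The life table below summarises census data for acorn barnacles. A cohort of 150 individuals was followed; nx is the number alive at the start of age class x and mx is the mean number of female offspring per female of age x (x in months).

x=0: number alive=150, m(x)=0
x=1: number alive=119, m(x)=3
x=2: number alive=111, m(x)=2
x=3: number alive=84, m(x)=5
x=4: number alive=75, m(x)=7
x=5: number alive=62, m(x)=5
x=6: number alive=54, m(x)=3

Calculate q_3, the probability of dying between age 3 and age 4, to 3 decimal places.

lx = nx/n0 = nx/150: 1, 0.79333…, 0.74, 0.56, 0.5, 0.41333…, 0.36
q_3 = (l_3 − l_4) / l_3 = (0.56 − 0.5) / 0.56
     = 0.06 / 0.56 = 0.107143… → 0.107

0.107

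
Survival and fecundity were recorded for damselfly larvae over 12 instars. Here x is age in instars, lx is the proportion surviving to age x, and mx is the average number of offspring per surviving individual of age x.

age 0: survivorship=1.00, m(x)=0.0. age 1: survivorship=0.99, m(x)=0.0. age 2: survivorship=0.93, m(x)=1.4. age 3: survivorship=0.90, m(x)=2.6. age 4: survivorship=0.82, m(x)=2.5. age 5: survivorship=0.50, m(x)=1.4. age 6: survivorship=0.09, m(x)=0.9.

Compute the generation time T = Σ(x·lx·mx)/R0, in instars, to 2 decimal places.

3.37

lx·mx: 0, 0, 1.302, 2.34, 2.05, 0.7, 0.081 → R0 = 6.473
x·lx·mx: 0, 0, 2.604, 7.02, 8.2, 3.5, 0.486 → Σ = 21.81
T = 21.81 / 6.473 = 3.369381… → 3.37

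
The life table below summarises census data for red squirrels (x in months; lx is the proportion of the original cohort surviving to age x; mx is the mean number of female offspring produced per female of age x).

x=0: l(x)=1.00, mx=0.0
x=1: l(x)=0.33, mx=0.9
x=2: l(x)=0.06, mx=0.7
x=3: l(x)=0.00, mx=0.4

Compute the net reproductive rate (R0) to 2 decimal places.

0.34

lx·mx by age: 0, 0.297, 0.042, 0
R0 = Σ lx·mx = 0.339 → 0.34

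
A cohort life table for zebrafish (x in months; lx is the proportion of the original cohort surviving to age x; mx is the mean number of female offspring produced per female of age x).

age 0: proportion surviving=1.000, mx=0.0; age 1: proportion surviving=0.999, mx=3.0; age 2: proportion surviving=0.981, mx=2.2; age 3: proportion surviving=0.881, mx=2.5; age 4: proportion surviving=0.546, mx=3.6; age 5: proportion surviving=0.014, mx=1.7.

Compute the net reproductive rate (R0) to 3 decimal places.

lx·mx by age: 0, 2.997, 2.1582, 2.2025, 1.9656, 0.0238
R0 = Σ lx·mx = 9.3471 → 9.347

9.347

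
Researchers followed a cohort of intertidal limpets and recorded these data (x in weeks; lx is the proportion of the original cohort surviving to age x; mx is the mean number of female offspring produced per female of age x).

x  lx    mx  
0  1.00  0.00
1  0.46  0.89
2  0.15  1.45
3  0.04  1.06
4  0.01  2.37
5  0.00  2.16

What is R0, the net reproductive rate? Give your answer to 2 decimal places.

0.69

lx·mx by age: 0, 0.4094, 0.2175, 0.0424, 0.0237, 0
R0 = Σ lx·mx = 0.693 → 0.69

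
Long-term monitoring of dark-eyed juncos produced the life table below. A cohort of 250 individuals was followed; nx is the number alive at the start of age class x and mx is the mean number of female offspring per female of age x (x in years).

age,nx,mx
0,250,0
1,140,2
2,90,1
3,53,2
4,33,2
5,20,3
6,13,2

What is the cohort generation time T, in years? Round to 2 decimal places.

2.39

lx = nx/n0 = nx/250: 1, 0.56, 0.36, 0.212, 0.132, 0.08, 0.052
lx·mx: 0, 1.12, 0.36, 0.424, 0.264, 0.24, 0.104 → R0 = 2.512
x·lx·mx: 0, 1.12, 0.72, 1.272, 1.056, 1.2, 0.624 → Σ = 5.992
T = 5.992 / 2.512 = 2.38535… → 2.39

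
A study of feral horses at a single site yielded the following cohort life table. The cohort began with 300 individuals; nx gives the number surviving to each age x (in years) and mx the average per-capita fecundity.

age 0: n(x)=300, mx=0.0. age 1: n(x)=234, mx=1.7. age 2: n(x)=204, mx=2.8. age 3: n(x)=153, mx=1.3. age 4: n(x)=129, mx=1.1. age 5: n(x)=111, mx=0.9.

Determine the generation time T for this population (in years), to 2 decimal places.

lx = nx/n0 = nx/300: 1, 0.78, 0.68, 0.51, 0.43, 0.37
lx·mx: 0, 1.326, 1.904, 0.663, 0.473, 0.333 → R0 = 4.699
x·lx·mx: 0, 1.326, 3.808, 1.989, 1.892, 1.665 → Σ = 10.68
T = 10.68 / 4.699 = 2.272824… → 2.27

2.27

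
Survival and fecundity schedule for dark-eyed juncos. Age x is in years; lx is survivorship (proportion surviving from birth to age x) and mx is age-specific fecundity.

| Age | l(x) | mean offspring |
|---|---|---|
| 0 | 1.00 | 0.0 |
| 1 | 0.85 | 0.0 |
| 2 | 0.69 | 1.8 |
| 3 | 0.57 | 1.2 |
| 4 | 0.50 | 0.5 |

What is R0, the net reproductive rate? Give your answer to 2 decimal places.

2.18

lx·mx by age: 0, 0, 1.242, 0.684, 0.25
R0 = Σ lx·mx = 2.176 → 2.18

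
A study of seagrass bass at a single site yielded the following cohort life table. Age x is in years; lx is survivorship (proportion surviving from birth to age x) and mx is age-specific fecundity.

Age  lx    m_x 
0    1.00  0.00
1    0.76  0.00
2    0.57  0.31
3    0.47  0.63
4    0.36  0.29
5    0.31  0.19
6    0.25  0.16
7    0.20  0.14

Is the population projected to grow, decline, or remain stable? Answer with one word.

declining

R0 = Σ lx·mx = 0 + 0 + 0.1767 + 0.2961 + 0.1044 + 0.0589 + 0.04 + 0.028 = 0.7041
R0 < 1, so the population is declining.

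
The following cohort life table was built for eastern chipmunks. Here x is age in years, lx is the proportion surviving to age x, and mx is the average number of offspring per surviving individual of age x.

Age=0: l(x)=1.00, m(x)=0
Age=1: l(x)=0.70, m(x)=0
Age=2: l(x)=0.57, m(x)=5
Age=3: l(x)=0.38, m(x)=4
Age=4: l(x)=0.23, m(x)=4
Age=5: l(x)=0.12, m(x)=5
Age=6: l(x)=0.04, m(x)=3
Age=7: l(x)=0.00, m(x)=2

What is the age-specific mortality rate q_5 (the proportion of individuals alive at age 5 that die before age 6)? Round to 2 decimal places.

0.67

q_5 = (l_5 − l_6) / l_5 = (0.12 − 0.04) / 0.12
     = 0.08 / 0.12 = 0.666667… → 0.67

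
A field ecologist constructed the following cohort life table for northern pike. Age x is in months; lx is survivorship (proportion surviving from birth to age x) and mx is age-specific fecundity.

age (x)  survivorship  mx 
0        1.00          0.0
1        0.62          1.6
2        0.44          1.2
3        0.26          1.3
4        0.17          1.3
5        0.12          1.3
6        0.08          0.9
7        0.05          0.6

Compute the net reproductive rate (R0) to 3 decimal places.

2.337

lx·mx by age: 0, 0.992, 0.528, 0.338, 0.221, 0.156, 0.072, 0.03
R0 = Σ lx·mx = 2.337 → 2.337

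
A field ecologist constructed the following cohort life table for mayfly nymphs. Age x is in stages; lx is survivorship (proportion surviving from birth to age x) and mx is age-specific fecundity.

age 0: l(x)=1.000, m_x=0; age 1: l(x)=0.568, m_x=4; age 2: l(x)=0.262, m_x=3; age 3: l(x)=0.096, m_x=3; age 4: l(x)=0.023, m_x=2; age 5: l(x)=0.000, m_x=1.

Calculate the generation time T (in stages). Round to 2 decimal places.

1.44

lx·mx: 0, 2.272, 0.786, 0.288, 0.046, 0 → R0 = 3.392
x·lx·mx: 0, 2.272, 1.572, 0.864, 0.184, 0 → Σ = 4.892
T = 4.892 / 3.392 = 1.442217… → 1.44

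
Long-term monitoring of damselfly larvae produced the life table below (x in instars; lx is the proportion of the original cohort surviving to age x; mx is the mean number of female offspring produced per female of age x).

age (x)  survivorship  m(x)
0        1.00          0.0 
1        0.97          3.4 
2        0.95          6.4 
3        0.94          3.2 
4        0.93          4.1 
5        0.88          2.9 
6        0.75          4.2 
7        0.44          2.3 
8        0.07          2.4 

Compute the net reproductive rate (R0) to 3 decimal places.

lx·mx by age: 0, 3.298, 6.08, 3.008, 3.813, 2.552, 3.15, 1.012, 0.168
R0 = Σ lx·mx = 23.081 → 23.081

23.081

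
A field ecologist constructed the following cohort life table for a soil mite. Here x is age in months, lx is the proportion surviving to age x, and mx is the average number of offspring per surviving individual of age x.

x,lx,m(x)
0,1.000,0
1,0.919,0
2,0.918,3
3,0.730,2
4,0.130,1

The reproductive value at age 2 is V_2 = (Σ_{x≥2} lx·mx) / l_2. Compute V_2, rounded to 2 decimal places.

lx·mx for x ≥ 2: 2.754, 1.46, 0.13 → sum = 4.344
V_2 = 4.344 / l_2 = 4.344 / 0.918 = 4.732026… → 4.73

4.73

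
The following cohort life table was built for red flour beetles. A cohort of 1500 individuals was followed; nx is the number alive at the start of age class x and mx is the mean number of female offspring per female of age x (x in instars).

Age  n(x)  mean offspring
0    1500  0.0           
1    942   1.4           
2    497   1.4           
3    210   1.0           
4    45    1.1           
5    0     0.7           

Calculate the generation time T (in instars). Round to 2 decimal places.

lx = nx/n0 = nx/1500: 1, 0.628, 0.33133…, 0.14, 0.03, 0
lx·mx: 0, 0.8792, 0.463867…, 0.14, 0.033, 0 → R0 = 1.516067…
x·lx·mx: 0, 0.8792, 0.927733…, 0.42, 0.132, 0 → Σ = 2.358933…
T = 2.358933… / 1.516067… = 1.555956… → 1.56

1.56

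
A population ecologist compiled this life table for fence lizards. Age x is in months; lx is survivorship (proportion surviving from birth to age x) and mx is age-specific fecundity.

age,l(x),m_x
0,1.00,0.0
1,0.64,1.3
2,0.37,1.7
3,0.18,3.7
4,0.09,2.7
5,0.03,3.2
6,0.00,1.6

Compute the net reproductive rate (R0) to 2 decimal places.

2.47

lx·mx by age: 0, 0.832, 0.629, 0.666, 0.243, 0.096, 0
R0 = Σ lx·mx = 2.466 → 2.47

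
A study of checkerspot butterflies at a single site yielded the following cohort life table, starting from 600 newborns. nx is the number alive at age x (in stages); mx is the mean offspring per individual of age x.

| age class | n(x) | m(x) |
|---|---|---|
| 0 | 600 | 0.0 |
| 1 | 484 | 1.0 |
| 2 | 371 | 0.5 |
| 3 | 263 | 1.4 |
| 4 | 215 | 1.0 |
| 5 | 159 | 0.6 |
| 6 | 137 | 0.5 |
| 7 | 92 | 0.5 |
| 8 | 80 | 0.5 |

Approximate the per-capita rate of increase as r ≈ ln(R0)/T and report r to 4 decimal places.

lx = nx/n0 = nx/600: 1, 0.80667…, 0.61833…, 0.43833…, 0.35833…, 0.265, 0.22833…, 0.15333…, 0.13333…
R0 = Σ lx·mx = 0 + 0.80667… + 0.30917… + 0.61367… + 0.35833… + 0.159 + 0.11417… + 0.07667… + 0.06667… = 2.504333…
Σ x·lx·mx = 7.249333…; T = 7.249333…/2.504333… = 2.89472…
r ≈ ln(R0)/T = ln(2.504333…)/2.89472… = 0.317137… → 0.3171

0.3171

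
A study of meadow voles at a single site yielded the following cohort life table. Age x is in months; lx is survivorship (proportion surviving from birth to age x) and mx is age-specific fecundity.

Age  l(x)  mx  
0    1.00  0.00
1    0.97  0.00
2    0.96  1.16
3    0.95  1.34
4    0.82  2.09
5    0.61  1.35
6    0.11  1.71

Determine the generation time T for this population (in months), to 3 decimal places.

3.550

lx·mx: 0, 0, 1.1136, 1.273, 1.7138, 0.8235, 0.1881 → R0 = 5.112
x·lx·mx: 0, 0, 2.2272, 3.819, 6.8552, 4.1175, 1.1286 → Σ = 18.1475
T = 18.1475 / 5.112 = 3.54998… → 3.550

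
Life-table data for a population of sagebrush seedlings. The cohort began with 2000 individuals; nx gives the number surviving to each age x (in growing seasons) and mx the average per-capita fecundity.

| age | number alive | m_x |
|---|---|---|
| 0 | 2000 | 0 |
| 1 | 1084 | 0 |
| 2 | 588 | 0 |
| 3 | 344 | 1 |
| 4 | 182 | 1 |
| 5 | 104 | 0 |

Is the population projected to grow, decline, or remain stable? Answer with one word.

lx = nx/n0 = nx/2000: 1, 0.542, 0.294, 0.172, 0.091, 0.052
R0 = Σ lx·mx = 0 + 0 + 0 + 0.172 + 0.091 + 0 = 0.263
R0 < 1, so the population is declining.

declining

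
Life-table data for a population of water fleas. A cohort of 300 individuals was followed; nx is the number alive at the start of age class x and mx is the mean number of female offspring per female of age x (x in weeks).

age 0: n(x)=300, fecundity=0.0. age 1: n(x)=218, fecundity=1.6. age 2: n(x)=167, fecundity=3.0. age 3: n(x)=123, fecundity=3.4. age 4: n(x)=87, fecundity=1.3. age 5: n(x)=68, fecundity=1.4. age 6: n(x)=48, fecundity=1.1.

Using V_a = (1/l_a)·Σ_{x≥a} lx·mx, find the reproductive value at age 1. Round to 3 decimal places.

7.014

lx = nx/n0 = nx/300: 1, 0.72667…, 0.55667…, 0.41, 0.29, 0.22667…, 0.16
lx·mx for x ≥ 1: 1.162667…, 1.67…, 1.394, 0.377, 0.317333…, 0.176 → sum = 5.097…
V_1 = 5.097… / l_1 = 5.097… / 0.726667… = 7.01422… → 7.014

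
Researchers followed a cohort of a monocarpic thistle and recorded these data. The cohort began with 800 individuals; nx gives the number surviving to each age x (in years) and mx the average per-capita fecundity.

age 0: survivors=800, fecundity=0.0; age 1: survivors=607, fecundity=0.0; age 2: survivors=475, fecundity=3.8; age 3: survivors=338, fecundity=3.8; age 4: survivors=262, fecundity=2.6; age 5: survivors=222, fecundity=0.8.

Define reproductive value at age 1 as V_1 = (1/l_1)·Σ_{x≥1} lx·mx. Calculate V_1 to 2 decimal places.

lx = nx/n0 = nx/800: 1, 0.75875, 0.59375, 0.4225, 0.3275, 0.2775
lx·mx for x ≥ 1: 0, 2.25625, 1.6055, 0.8515, 0.222 → sum = 4.93525
V_1 = 4.93525 / l_1 = 4.93525 / 0.75875 = 6.504448… → 6.50

6.50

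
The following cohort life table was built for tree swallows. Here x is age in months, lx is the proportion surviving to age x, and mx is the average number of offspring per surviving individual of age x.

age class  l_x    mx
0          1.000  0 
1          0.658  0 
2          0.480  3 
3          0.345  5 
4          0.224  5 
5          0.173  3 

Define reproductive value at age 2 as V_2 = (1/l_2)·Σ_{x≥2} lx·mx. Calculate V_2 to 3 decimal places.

lx·mx for x ≥ 2: 1.44, 1.725, 1.12, 0.519 → sum = 4.804
V_2 = 4.804 / l_2 = 4.804 / 0.48 = 10.008333… → 10.008

10.008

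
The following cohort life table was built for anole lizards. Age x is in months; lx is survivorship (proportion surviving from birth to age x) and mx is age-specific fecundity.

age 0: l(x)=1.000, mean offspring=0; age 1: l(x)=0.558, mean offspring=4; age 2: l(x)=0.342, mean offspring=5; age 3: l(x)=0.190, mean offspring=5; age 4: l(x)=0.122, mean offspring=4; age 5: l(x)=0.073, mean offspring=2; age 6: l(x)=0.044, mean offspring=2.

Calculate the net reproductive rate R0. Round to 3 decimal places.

lx·mx by age: 0, 2.232, 1.71, 0.95, 0.488, 0.146, 0.088
R0 = Σ lx·mx = 5.614 → 5.614

5.614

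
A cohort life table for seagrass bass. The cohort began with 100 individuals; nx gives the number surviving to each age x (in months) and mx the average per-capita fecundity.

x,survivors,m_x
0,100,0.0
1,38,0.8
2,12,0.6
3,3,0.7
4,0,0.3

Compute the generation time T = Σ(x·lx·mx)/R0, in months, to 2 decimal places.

lx = nx/n0 = nx/100: 1, 0.38, 0.12, 0.03, 0
lx·mx: 0, 0.304, 0.072, 0.021, 0 → R0 = 0.397
x·lx·mx: 0, 0.304, 0.144, 0.063, 0 → Σ = 0.511
T = 0.511 / 0.397 = 1.287154… → 1.29

1.29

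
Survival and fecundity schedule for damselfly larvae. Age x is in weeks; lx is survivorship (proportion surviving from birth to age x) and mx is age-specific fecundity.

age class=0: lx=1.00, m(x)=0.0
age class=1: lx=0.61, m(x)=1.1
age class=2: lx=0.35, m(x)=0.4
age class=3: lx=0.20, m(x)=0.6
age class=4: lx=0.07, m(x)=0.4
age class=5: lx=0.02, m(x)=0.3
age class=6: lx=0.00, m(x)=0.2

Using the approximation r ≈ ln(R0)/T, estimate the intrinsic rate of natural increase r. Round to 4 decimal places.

-0.0237

R0 = Σ lx·mx = 0 + 0.671 + 0.14 + 0.12 + 0.028 + 0.006 + 0 = 0.965
Σ x·lx·mx = 1.453; T = 1.453/0.965 = 1.5057…
r ≈ ln(R0)/T = ln(0.965)/1.5057… = -0.023662… → -0.0237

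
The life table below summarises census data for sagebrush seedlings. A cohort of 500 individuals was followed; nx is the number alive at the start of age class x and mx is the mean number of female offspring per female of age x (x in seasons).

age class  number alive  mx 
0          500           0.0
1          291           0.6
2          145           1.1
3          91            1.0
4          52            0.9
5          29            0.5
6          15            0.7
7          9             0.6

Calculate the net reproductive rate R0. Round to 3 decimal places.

lx = nx/n0 = nx/500: 1, 0.582, 0.29, 0.182, 0.104, 0.058, 0.03, 0.018
lx·mx by age: 0, 0.3492, 0.319, 0.182, 0.0936, 0.029, 0.021, 0.0108
R0 = Σ lx·mx = 1.0046 → 1.005

1.005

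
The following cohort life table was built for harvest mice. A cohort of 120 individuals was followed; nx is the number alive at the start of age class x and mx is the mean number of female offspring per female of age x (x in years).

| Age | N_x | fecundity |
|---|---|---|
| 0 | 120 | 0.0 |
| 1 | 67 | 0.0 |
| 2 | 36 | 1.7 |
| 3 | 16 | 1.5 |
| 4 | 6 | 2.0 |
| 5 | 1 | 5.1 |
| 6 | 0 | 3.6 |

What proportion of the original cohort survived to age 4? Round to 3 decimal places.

l_4 = n_4/n_0 = 6/120 = 0.05 → 0.050

0.050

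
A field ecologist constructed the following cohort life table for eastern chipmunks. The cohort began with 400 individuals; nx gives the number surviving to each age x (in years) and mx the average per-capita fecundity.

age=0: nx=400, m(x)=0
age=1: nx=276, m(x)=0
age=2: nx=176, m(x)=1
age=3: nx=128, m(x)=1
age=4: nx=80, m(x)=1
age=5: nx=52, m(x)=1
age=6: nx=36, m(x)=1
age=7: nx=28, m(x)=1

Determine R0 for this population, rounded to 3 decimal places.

1.250

lx = nx/n0 = nx/400: 1, 0.69, 0.44, 0.32, 0.2, 0.13, 0.09, 0.07
lx·mx by age: 0, 0, 0.44, 0.32, 0.2, 0.13, 0.09, 0.07
R0 = Σ lx·mx = 1.25 → 1.250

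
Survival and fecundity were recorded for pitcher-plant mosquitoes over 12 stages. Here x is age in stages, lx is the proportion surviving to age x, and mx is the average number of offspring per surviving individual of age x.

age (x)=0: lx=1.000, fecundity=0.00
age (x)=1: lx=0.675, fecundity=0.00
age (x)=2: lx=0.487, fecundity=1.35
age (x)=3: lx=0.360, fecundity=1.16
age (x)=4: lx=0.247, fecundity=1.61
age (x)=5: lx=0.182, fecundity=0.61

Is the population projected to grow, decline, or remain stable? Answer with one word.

growing

R0 = Σ lx·mx = 0 + 0 + 0.65745 + 0.4176 + 0.39767 + 0.11102 = 1.58374
R0 > 1, so the population is growing.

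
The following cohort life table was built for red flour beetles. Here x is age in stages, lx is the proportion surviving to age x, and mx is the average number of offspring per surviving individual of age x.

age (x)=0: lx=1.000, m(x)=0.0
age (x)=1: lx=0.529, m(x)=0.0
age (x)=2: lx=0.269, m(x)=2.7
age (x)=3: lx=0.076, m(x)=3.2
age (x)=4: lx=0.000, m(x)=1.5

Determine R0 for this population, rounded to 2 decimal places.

lx·mx by age: 0, 0, 0.7263, 0.2432, 0
R0 = Σ lx·mx = 0.9695 → 0.97

0.97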